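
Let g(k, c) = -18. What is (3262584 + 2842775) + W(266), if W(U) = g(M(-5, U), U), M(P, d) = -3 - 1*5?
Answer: 6105341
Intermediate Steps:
M(P, d) = -8 (M(P, d) = -3 - 5 = -8)
W(U) = -18
(3262584 + 2842775) + W(266) = (3262584 + 2842775) - 18 = 6105359 - 18 = 6105341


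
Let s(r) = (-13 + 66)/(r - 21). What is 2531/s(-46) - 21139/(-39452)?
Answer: -6689031437/2090956 ≈ -3199.0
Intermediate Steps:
s(r) = 53/(-21 + r)
2531/s(-46) - 21139/(-39452) = 2531/((53/(-21 - 46))) - 21139/(-39452) = 2531/((53/(-67))) - 21139*(-1/39452) = 2531/((53*(-1/67))) + 21139/39452 = 2531/(-53/67) + 21139/39452 = 2531*(-67/53) + 21139/39452 = -169577/53 + 21139/39452 = -6689031437/2090956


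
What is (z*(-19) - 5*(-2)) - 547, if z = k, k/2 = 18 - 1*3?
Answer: -1107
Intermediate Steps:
k = 30 (k = 2*(18 - 1*3) = 2*(18 - 3) = 2*15 = 30)
z = 30
(z*(-19) - 5*(-2)) - 547 = (30*(-19) - 5*(-2)) - 547 = (-570 + 10) - 547 = -560 - 547 = -1107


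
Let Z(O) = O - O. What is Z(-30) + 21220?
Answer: 21220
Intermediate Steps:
Z(O) = 0
Z(-30) + 21220 = 0 + 21220 = 21220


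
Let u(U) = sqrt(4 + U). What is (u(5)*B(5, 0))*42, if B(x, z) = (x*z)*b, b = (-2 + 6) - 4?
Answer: 0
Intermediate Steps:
b = 0 (b = 4 - 4 = 0)
B(x, z) = 0 (B(x, z) = (x*z)*0 = 0)
(u(5)*B(5, 0))*42 = (sqrt(4 + 5)*0)*42 = (sqrt(9)*0)*42 = (3*0)*42 = 0*42 = 0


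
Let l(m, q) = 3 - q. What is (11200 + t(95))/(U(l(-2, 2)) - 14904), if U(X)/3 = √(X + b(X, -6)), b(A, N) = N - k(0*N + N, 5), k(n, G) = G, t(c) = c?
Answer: -9352260/12340517 - 3765*I*√10/24681034 ≈ -0.75785 - 0.00048239*I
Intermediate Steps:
b(A, N) = -5 + N (b(A, N) = N - 1*5 = N - 5 = -5 + N)
U(X) = 3*√(-11 + X) (U(X) = 3*√(X + (-5 - 6)) = 3*√(X - 11) = 3*√(-11 + X))
(11200 + t(95))/(U(l(-2, 2)) - 14904) = (11200 + 95)/(3*√(-11 + (3 - 1*2)) - 14904) = 11295/(3*√(-11 + (3 - 2)) - 14904) = 11295/(3*√(-11 + 1) - 14904) = 11295/(3*√(-10) - 14904) = 11295/(3*(I*√10) - 14904) = 11295/(3*I*√10 - 14904) = 11295/(-14904 + 3*I*√10)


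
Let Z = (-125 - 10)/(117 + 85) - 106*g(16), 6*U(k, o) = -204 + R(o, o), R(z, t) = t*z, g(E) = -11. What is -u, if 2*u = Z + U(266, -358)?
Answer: -13630151/1212 ≈ -11246.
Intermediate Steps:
U(k, o) = -34 + o**2/6 (U(k, o) = (-204 + o*o)/6 = (-204 + o**2)/6 = -34 + o**2/6)
Z = 235397/202 (Z = (-125 - 10)/(117 + 85) - 106*(-11) = -135/202 + 1166 = 235397/202 ≈ 1165.3)
u = 13630151/1212 (u = (235397/202 + (-34 + (1/6)*(-358)**2))/2 = (235397/202 + (-34 + (1/6)*128164))/2 = (235397/202 + (-34 + 64082/3))/2 = (235397/202 + 63980/3)/2 = (1/2)*(13630151/606) = 13630151/1212 ≈ 11246.)
-u = -1*13630151/1212 = -13630151/1212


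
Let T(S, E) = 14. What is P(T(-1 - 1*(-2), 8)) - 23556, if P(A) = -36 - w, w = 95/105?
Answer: -495451/21 ≈ -23593.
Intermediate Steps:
w = 19/21 (w = 95*(1/105) = 19/21 ≈ 0.90476)
P(A) = -775/21 (P(A) = -36 - 1*19/21 = -36 - 19/21 = -775/21)
P(T(-1 - 1*(-2), 8)) - 23556 = -775/21 - 23556 = -495451/21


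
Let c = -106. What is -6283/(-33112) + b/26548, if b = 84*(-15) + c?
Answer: 30392523/219764344 ≈ 0.13830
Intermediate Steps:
b = -1366 (b = 84*(-15) - 106 = -1260 - 106 = -1366)
-6283/(-33112) + b/26548 = -6283/(-33112) - 1366/26548 = -6283*(-1/33112) - 1366*1/26548 = 6283/33112 - 683/13274 = 30392523/219764344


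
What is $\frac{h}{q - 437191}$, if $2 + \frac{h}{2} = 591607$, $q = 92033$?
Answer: $- \frac{591605}{172579} \approx -3.428$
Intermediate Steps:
$h = 1183210$ ($h = -4 + 2 \cdot 591607 = -4 + 1183214 = 1183210$)
$\frac{h}{q - 437191} = \frac{1183210}{92033 - 437191} = \frac{1183210}{-345158} = 1183210 \left(- \frac{1}{345158}\right) = - \frac{591605}{172579}$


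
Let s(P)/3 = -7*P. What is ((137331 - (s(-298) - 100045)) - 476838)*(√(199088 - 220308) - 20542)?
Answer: 5047580240 - 491440*I*√5305 ≈ 5.0476e+9 - 3.5794e+7*I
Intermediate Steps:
s(P) = -21*P (s(P) = 3*(-7*P) = -21*P)
((137331 - (s(-298) - 100045)) - 476838)*(√(199088 - 220308) - 20542) = ((137331 - (-21*(-298) - 100045)) - 476838)*(√(199088 - 220308) - 20542) = ((137331 - (6258 - 100045)) - 476838)*(√(-21220) - 20542) = ((137331 - 1*(-93787)) - 476838)*(2*I*√5305 - 20542) = ((137331 + 93787) - 476838)*(-20542 + 2*I*√5305) = (231118 - 476838)*(-20542 + 2*I*√5305) = -245720*(-20542 + 2*I*√5305) = 5047580240 - 491440*I*√5305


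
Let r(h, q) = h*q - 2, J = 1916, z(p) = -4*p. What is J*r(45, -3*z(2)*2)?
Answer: 4134728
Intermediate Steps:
r(h, q) = -2 + h*q
J*r(45, -3*z(2)*2) = 1916*(-2 + 45*(-(-12)*2*2)) = 1916*(-2 + 45*(-3*(-8)*2)) = 1916*(-2 + 45*(24*2)) = 1916*(-2 + 45*48) = 1916*(-2 + 2160) = 1916*2158 = 4134728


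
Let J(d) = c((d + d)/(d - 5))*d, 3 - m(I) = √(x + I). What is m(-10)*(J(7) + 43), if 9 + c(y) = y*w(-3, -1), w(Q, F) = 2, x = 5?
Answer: 234 - 78*I*√5 ≈ 234.0 - 174.41*I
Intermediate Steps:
m(I) = 3 - √(5 + I)
c(y) = -9 + 2*y (c(y) = -9 + y*2 = -9 + 2*y)
J(d) = d*(-9 + 4*d/(-5 + d)) (J(d) = (-9 + 2*((d + d)/(d - 5)))*d = (-9 + 2*((2*d)/(-5 + d)))*d = (-9 + 2*(2*d/(-5 + d)))*d = (-9 + 4*d/(-5 + d))*d = d*(-9 + 4*d/(-5 + d)))
m(-10)*(J(7) + 43) = (3 - √(5 - 10))*(5*7*(9 - 1*7)/(-5 + 7) + 43) = (3 - √(-5))*(5*7*(9 - 7)/2 + 43) = (3 - I*√5)*(5*7*(½)*2 + 43) = (3 - I*√5)*(35 + 43) = (3 - I*√5)*78 = 234 - 78*I*√5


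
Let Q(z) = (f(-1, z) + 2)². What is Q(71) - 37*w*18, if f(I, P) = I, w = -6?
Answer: 3997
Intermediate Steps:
Q(z) = 1 (Q(z) = (-1 + 2)² = 1² = 1)
Q(71) - 37*w*18 = 1 - 37*(-6)*18 = 1 - (-222)*18 = 1 - 1*(-3996) = 1 + 3996 = 3997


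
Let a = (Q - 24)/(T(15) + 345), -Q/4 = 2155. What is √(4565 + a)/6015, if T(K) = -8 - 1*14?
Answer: √473469873/1942845 ≈ 0.011200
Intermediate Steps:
T(K) = -22 (T(K) = -8 - 14 = -22)
Q = -8620 (Q = -4*2155 = -8620)
a = -8644/323 (a = (-8620 - 24)/(-22 + 345) = -8644/323 ≈ -26.762)
√(4565 + a)/6015 = √(4565 - 8644/323)/6015 = √(1465851/323)*(1/6015) = (√473469873/323)*(1/6015) = √473469873/1942845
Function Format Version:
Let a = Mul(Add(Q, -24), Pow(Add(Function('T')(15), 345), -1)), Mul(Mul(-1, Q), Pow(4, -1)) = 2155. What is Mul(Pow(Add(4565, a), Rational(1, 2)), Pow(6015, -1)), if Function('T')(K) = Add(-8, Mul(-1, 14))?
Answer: Mul(Rational(1, 1942845), Pow(473469873, Rational(1, 2))) ≈ 0.011200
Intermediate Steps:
Function('T')(K) = -22 (Function('T')(K) = Add(-8, -14) = -22)
Q = -8620 (Q = Mul(-4, 2155) = -8620)
a = Rational(-8644, 323) (a = Mul(Add(-8620, -24), Pow(Add(-22, 345), -1)) = Mul(-8644, Pow(323, -1)) = Mul(-8644, Rational(1, 323)) = Rational(-8644, 323) ≈ -26.762)
Mul(Pow(Add(4565, a), Rational(1, 2)), Pow(6015, -1)) = Mul(Pow(Add(4565, Rational(-8644, 323)), Rational(1, 2)), Pow(6015, -1)) = Mul(Pow(Rational(1465851, 323), Rational(1, 2)), Rational(1, 6015)) = Mul(Mul(Rational(1, 323), Pow(473469873, Rational(1, 2))), Rational(1, 6015)) = Mul(Rational(1, 1942845), Pow(473469873, Rational(1, 2)))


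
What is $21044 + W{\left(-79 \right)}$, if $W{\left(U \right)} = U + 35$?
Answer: $21000$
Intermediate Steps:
$W{\left(U \right)} = 35 + U$
$21044 + W{\left(-79 \right)} = 21044 + \left(35 - 79\right) = 21044 - 44 = 21000$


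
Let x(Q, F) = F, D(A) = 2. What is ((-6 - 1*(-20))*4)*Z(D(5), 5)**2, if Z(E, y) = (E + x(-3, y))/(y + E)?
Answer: 56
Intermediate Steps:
Z(E, y) = 1 (Z(E, y) = (E + y)/(y + E) = (E + y)/(E + y) = 1)
((-6 - 1*(-20))*4)*Z(D(5), 5)**2 = ((-6 - 1*(-20))*4)*1**2 = ((-6 + 20)*4)*1 = (14*4)*1 = 56*1 = 56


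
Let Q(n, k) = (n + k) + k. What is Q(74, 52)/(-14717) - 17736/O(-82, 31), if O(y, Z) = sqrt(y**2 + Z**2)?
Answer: -178/14717 - 17736*sqrt(7685)/7685 ≈ -202.33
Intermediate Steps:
Q(n, k) = n + 2*k (Q(n, k) = (k + n) + k = n + 2*k)
O(y, Z) = sqrt(Z**2 + y**2)
Q(74, 52)/(-14717) - 17736/O(-82, 31) = (74 + 2*52)/(-14717) - 17736/sqrt(31**2 + (-82)**2) = (74 + 104)*(-1/14717) - 17736/sqrt(961 + 6724) = 178*(-1/14717) - 17736*sqrt(7685)/7685 = -178/14717 - 17736*sqrt(7685)/7685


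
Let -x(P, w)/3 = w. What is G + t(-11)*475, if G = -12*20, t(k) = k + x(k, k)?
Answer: 10210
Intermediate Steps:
x(P, w) = -3*w
t(k) = -2*k (t(k) = k - 3*k = -2*k)
G = -240
G + t(-11)*475 = -240 - 2*(-11)*475 = -240 + 22*475 = -240 + 10450 = 10210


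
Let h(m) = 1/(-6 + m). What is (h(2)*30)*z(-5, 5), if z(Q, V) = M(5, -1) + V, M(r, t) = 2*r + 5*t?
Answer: -75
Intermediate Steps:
z(Q, V) = 5 + V (z(Q, V) = (2*5 + 5*(-1)) + V = (10 - 5) + V = 5 + V)
(h(2)*30)*z(-5, 5) = (30/(-6 + 2))*(5 + 5) = (30/(-4))*10 = -¼*30*10 = -15/2*10 = -75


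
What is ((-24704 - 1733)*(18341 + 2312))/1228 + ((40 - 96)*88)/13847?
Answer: -7560514591351/17004116 ≈ -4.4463e+5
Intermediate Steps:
((-24704 - 1733)*(18341 + 2312))/1228 + ((40 - 96)*88)/13847 = -26437*20653*(1/1228) - 56*88*(1/13847) = -546003361*1/1228 - 4928*1/13847 = -546003361/1228 - 4928/13847 = -7560514591351/17004116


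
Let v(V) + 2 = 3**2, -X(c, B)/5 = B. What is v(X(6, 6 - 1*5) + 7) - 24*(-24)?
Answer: 583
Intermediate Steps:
X(c, B) = -5*B
v(V) = 7 (v(V) = -2 + 3**2 = -2 + 9 = 7)
v(X(6, 6 - 1*5) + 7) - 24*(-24) = 7 - 24*(-24) = 7 + 576 = 583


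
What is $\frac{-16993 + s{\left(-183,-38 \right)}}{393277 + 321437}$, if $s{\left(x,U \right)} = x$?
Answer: $- \frac{8588}{357357} \approx -0.024032$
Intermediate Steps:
$\frac{-16993 + s{\left(-183,-38 \right)}}{393277 + 321437} = \frac{-16993 - 183}{393277 + 321437} = - \frac{17176}{714714} = \left(-17176\right) \frac{1}{714714} = - \frac{8588}{357357}$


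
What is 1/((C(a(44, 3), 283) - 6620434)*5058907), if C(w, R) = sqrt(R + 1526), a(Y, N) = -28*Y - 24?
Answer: -6620434/221732634163571044129 - 3*sqrt(201)/221732634163571044129 ≈ -2.9858e-14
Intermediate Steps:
a(Y, N) = -24 - 28*Y
C(w, R) = sqrt(1526 + R)
1/((C(a(44, 3), 283) - 6620434)*5058907) = 1/(sqrt(1526 + 283) - 6620434*5058907) = (1/5058907)/(sqrt(1809) - 6620434) = (1/5058907)/(3*sqrt(201) - 6620434) = (1/5058907)/(-6620434 + 3*sqrt(201)) = 1/(5058907*(-6620434 + 3*sqrt(201)))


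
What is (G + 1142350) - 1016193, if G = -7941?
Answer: 118216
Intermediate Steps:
(G + 1142350) - 1016193 = (-7941 + 1142350) - 1016193 = 1134409 - 1016193 = 118216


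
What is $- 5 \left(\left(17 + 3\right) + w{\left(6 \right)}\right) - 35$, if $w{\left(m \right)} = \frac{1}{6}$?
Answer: $- \frac{815}{6} \approx -135.83$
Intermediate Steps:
$w{\left(m \right)} = \frac{1}{6}$
$- 5 \left(\left(17 + 3\right) + w{\left(6 \right)}\right) - 35 = - 5 \left(\left(17 + 3\right) + \frac{1}{6}\right) - 35 = - 5 \left(20 + \frac{1}{6}\right) - 35 = \left(-5\right) \frac{121}{6} - 35 = - \frac{605}{6} - 35 = - \frac{815}{6}$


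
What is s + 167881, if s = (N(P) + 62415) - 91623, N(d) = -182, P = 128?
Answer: 138491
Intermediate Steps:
s = -29390 (s = (-182 + 62415) - 91623 = 62233 - 91623 = -29390)
s + 167881 = -29390 + 167881 = 138491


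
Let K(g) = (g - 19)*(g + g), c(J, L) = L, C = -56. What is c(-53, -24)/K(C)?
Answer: -1/350 ≈ -0.0028571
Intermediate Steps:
K(g) = 2*g*(-19 + g) (K(g) = (-19 + g)*(2*g) = 2*g*(-19 + g))
c(-53, -24)/K(C) = -24*(-1/(112*(-19 - 56))) = -24/(2*(-56)*(-75)) = -24/8400 = -24*1/8400 = -1/350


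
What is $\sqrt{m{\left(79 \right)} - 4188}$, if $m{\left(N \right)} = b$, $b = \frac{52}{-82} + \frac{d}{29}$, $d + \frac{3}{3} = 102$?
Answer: $\frac{3 i \sqrt{657404045}}{1189} \approx 64.693 i$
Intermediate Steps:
$d = 101$ ($d = -1 + 102 = 101$)
$b = \frac{3387}{1189}$ ($b = \frac{52}{-82} + \frac{101}{29} = 52 \left(- \frac{1}{82}\right) + 101 \cdot \frac{1}{29} = - \frac{26}{41} + \frac{101}{29} = \frac{3387}{1189} \approx 2.8486$)
$m{\left(N \right)} = \frac{3387}{1189}$
$\sqrt{m{\left(79 \right)} - 4188} = \sqrt{\frac{3387}{1189} - 4188} = \sqrt{- \frac{4976145}{1189}} = \frac{3 i \sqrt{657404045}}{1189}$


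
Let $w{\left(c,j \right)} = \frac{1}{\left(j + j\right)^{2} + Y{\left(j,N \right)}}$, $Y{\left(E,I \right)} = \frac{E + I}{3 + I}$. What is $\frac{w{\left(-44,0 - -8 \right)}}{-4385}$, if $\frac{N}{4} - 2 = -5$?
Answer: $- \frac{9}{10120580} \approx -8.8928 \cdot 10^{-7}$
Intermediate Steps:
$N = -12$ ($N = 8 + 4 \left(-5\right) = 8 - 20 = -12$)
$Y{\left(E,I \right)} = \frac{E + I}{3 + I}$
$w{\left(c,j \right)} = \frac{1}{\frac{4}{3} + 4 j^{2} - \frac{j}{9}}$ ($w{\left(c,j \right)} = \frac{1}{\left(j + j\right)^{2} + \frac{j - 12}{3 - 12}} = \frac{1}{\left(2 j\right)^{2} + \frac{-12 + j}{-9}} = \frac{1}{4 j^{2} - \frac{-12 + j}{9}} = \frac{1}{4 j^{2} - \left(- \frac{4}{3} + \frac{j}{9}\right)} = \frac{1}{\frac{4}{3} + 4 j^{2} - \frac{j}{9}}$)
$\frac{w{\left(-44,0 - -8 \right)}}{-4385} = \frac{9 \frac{1}{12 - \left(0 - -8\right) + 36 \left(0 - -8\right)^{2}}}{-4385} = \frac{9}{12 - \left(0 + 8\right) + 36 \left(0 + 8\right)^{2}} \left(- \frac{1}{4385}\right) = \frac{9}{12 - 8 + 36 \cdot 8^{2}} \left(- \frac{1}{4385}\right) = \frac{9}{12 - 8 + 36 \cdot 64} \left(- \frac{1}{4385}\right) = \frac{9}{12 - 8 + 2304} \left(- \frac{1}{4385}\right) = \frac{9}{2308} \left(- \frac{1}{4385}\right) = - \frac{9}{10120580}$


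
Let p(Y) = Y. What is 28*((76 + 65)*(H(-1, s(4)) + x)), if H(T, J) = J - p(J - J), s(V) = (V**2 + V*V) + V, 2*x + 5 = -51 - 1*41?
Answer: -49350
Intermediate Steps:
x = -97/2 (x = -5/2 + (-51 - 1*41)/2 = -5/2 + (-51 - 41)/2 = -5/2 + (1/2)*(-92) = -5/2 - 46 = -97/2 ≈ -48.500)
s(V) = V + 2*V**2 (s(V) = (V**2 + V**2) + V = 2*V**2 + V = V + 2*V**2)
H(T, J) = J (H(T, J) = J - (J - J) = J - 1*0 = J + 0 = J)
28*((76 + 65)*(H(-1, s(4)) + x)) = 28*((76 + 65)*(4*(1 + 2*4) - 97/2)) = 28*(141*(4*(1 + 8) - 97/2)) = 28*(141*(4*9 - 97/2)) = 28*(141*(36 - 97/2)) = 28*(141*(-25/2)) = 28*(-3525/2) = -49350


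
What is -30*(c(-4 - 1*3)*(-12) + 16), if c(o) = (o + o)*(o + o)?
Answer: 70080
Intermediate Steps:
c(o) = 4*o² (c(o) = (2*o)*(2*o) = 4*o²)
-30*(c(-4 - 1*3)*(-12) + 16) = -30*((4*(-4 - 1*3)²)*(-12) + 16) = -30*((4*(-4 - 3)²)*(-12) + 16) = -30*((4*(-7)²)*(-12) + 16) = -30*((4*49)*(-12) + 16) = -30*(196*(-12) + 16) = -30*(-2352 + 16) = -30*(-2336) = 70080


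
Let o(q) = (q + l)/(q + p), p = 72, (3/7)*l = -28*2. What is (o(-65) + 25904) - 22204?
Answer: 77113/21 ≈ 3672.0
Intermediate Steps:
l = -392/3 (l = 7*(-28*2)/3 = (7/3)*(-56) = -392/3 ≈ -130.67)
o(q) = (-392/3 + q)/(72 + q) (o(q) = (q - 392/3)/(q + 72) = (-392/3 + q)/(72 + q))
(o(-65) + 25904) - 22204 = ((-392/3 - 65)/(72 - 65) + 25904) - 22204 = (-587/3/7 + 25904) - 22204 = ((⅐)*(-587/3) + 25904) - 22204 = (-587/21 + 25904) - 22204 = 543397/21 - 22204 = 77113/21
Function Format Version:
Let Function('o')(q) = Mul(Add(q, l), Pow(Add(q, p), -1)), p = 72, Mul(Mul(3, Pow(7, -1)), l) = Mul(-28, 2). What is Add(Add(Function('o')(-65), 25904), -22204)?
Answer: Rational(77113, 21) ≈ 3672.0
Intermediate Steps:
l = Rational(-392, 3) (l = Mul(Rational(7, 3), Mul(-28, 2)) = Mul(Rational(7, 3), -56) = Rational(-392, 3) ≈ -130.67)
Function('o')(q) = Mul(Pow(Add(72, q), -1), Add(Rational(-392, 3), q)) (Function('o')(q) = Mul(Add(q, Rational(-392, 3)), Pow(Add(q, 72), -1)) = Mul(Add(Rational(-392, 3), q), Pow(Add(72, q), -1)) = Mul(Pow(Add(72, q), -1), Add(Rational(-392, 3), q)))
Add(Add(Function('o')(-65), 25904), -22204) = Add(Add(Mul(Pow(Add(72, -65), -1), Add(Rational(-392, 3), -65)), 25904), -22204) = Add(Add(Mul(Pow(7, -1), Rational(-587, 3)), 25904), -22204) = Add(Add(Mul(Rational(1, 7), Rational(-587, 3)), 25904), -22204) = Add(Add(Rational(-587, 21), 25904), -22204) = Add(Rational(543397, 21), -22204) = Rational(77113, 21)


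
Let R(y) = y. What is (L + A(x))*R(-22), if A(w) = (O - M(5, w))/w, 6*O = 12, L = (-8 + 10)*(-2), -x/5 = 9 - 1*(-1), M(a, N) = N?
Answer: 2772/25 ≈ 110.88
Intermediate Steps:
x = -50 (x = -5*(9 - 1*(-1)) = -5*(9 + 1) = -5*10 = -50)
L = -4 (L = 2*(-2) = -4)
O = 2 (O = (⅙)*12 = 2)
A(w) = (2 - w)/w
(L + A(x))*R(-22) = (-4 + (2 - 1*(-50))/(-50))*(-22) = (-4 - (2 + 50)/50)*(-22) = (-4 - 1/50*52)*(-22) = (-4 - 26/25)*(-22) = -126/25*(-22) = 2772/25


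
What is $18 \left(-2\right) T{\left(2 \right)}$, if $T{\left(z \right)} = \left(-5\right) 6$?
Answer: $1080$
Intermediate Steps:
$T{\left(z \right)} = -30$
$18 \left(-2\right) T{\left(2 \right)} = 18 \left(-2\right) \left(-30\right) = \left(-36\right) \left(-30\right) = 1080$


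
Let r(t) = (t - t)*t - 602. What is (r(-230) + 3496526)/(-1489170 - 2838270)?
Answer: -15333/18980 ≈ -0.80785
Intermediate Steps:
r(t) = -602 (r(t) = 0*t - 602 = 0 - 602 = -602)
(r(-230) + 3496526)/(-1489170 - 2838270) = (-602 + 3496526)/(-1489170 - 2838270) = 3495924/(-4327440) = 3495924*(-1/4327440) = -15333/18980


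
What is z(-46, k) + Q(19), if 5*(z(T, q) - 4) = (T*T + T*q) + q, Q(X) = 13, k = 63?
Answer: -634/5 ≈ -126.80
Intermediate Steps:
z(T, q) = 4 + q/5 + T²/5 + T*q/5 (z(T, q) = 4 + ((T*T + T*q) + q)/5 = 4 + ((T² + T*q) + q)/5 = 4 + (q + T² + T*q)/5 = 4 + (q/5 + T²/5 + T*q/5) = 4 + q/5 + T²/5 + T*q/5)
z(-46, k) + Q(19) = (4 + (⅕)*63 + (⅕)*(-46)² + (⅕)*(-46)*63) + 13 = (4 + 63/5 + (⅕)*2116 - 2898/5) + 13 = (4 + 63/5 + 2116/5 - 2898/5) + 13 = -699/5 + 13 = -634/5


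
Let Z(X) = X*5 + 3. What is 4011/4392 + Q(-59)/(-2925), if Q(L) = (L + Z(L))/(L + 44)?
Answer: 165661/183000 ≈ 0.90525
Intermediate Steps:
Z(X) = 3 + 5*X (Z(X) = 5*X + 3 = 3 + 5*X)
Q(L) = (3 + 6*L)/(44 + L) (Q(L) = (L + (3 + 5*L))/(L + 44) = (3 + 6*L)/(44 + L))
4011/4392 + Q(-59)/(-2925) = 4011/4392 + (3*(1 + 2*(-59))/(44 - 59))/(-2925) = 4011*(1/4392) + (3*(1 - 118)/(-15))*(-1/2925) = 1337/1464 + (3*(-1/15)*(-117))*(-1/2925) = 1337/1464 + (117/5)*(-1/2925) = 1337/1464 - 1/125 = 165661/183000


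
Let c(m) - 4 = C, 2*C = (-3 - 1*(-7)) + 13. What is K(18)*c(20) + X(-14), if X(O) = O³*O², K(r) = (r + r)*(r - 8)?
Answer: -533324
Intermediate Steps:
K(r) = 2*r*(-8 + r) (K(r) = (2*r)*(-8 + r) = 2*r*(-8 + r))
X(O) = O⁵
C = 17/2 (C = ((-3 - 1*(-7)) + 13)/2 = ((-3 + 7) + 13)/2 = (4 + 13)/2 = (½)*17 = 17/2 ≈ 8.5000)
c(m) = 25/2 (c(m) = 4 + 17/2 = 25/2)
K(18)*c(20) + X(-14) = (2*18*(-8 + 18))*(25/2) + (-14)⁵ = (2*18*10)*(25/2) - 537824 = 360*(25/2) - 537824 = 4500 - 537824 = -533324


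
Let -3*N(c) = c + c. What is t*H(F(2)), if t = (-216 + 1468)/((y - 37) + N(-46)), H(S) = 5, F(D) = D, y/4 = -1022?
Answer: -18780/12283 ≈ -1.5289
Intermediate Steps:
y = -4088 (y = 4*(-1022) = -4088)
N(c) = -2*c/3 (N(c) = -(c + c)/3 = -2*c/3)
t = -3756/12283 (t = (-216 + 1468)/((-4088 - 37) - 2/3*(-46)) = 1252/(-4125 + 92/3) = 1252/(-12283/3) = 1252*(-3/12283) = -3756/12283 ≈ -0.30579)
t*H(F(2)) = -3756/12283*5 = -18780/12283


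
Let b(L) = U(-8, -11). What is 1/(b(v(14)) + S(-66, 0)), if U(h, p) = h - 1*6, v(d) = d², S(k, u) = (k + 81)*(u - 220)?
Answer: -1/3314 ≈ -0.00030175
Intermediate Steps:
S(k, u) = (-220 + u)*(81 + k) (S(k, u) = (81 + k)*(-220 + u) = (-220 + u)*(81 + k))
U(h, p) = -6 + h (U(h, p) = h - 6 = -6 + h)
b(L) = -14 (b(L) = -6 - 8 = -14)
1/(b(v(14)) + S(-66, 0)) = 1/(-14 + (-17820 - 220*(-66) + 81*0 - 66*0)) = 1/(-14 + (-17820 + 14520 + 0 + 0)) = 1/(-14 - 3300) = 1/(-3314) = -1/3314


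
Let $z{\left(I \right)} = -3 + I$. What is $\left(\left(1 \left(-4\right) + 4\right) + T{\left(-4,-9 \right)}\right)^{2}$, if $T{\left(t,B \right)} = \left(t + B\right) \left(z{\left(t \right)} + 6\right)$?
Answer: $169$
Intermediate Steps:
$T{\left(t,B \right)} = \left(3 + t\right) \left(B + t\right)$ ($T{\left(t,B \right)} = \left(t + B\right) \left(\left(-3 + t\right) + 6\right) = \left(B + t\right) \left(3 + t\right) = \left(3 + t\right) \left(B + t\right)$)
$\left(\left(1 \left(-4\right) + 4\right) + T{\left(-4,-9 \right)}\right)^{2} = \left(\left(1 \left(-4\right) + 4\right) + \left(\left(-4\right)^{2} + 3 \left(-9\right) + 3 \left(-4\right) - -36\right)\right)^{2} = \left(\left(-4 + 4\right) + \left(16 - 27 - 12 + 36\right)\right)^{2} = \left(0 + 13\right)^{2} = 13^{2} = 169$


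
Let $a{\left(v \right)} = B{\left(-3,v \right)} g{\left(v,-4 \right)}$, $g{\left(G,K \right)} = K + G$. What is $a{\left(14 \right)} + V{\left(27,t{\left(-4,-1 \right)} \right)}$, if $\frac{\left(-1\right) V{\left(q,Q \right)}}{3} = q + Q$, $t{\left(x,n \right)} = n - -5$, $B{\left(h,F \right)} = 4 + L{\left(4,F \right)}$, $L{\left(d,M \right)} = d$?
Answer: $-13$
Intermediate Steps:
$g{\left(G,K \right)} = G + K$
$B{\left(h,F \right)} = 8$ ($B{\left(h,F \right)} = 4 + 4 = 8$)
$a{\left(v \right)} = -32 + 8 v$ ($a{\left(v \right)} = 8 \left(v - 4\right) = 8 \left(-4 + v\right) = -32 + 8 v$)
$t{\left(x,n \right)} = 5 + n$ ($t{\left(x,n \right)} = n + 5 = 5 + n$)
$V{\left(q,Q \right)} = - 3 Q - 3 q$ ($V{\left(q,Q \right)} = - 3 \left(q + Q\right) = - 3 \left(Q + q\right) = - 3 Q - 3 q$)
$a{\left(14 \right)} + V{\left(27,t{\left(-4,-1 \right)} \right)} = \left(-32 + 8 \cdot 14\right) - \left(81 + 3 \left(5 - 1\right)\right) = \left(-32 + 112\right) - 93 = 80 - 93 = -13$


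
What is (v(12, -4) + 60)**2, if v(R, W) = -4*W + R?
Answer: 7744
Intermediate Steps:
v(R, W) = R - 4*W
(v(12, -4) + 60)**2 = ((12 - 4*(-4)) + 60)**2 = ((12 + 16) + 60)**2 = (28 + 60)**2 = 88**2 = 7744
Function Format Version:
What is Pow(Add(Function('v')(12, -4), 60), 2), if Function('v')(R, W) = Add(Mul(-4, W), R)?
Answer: 7744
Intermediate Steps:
Function('v')(R, W) = Add(R, Mul(-4, W))
Pow(Add(Function('v')(12, -4), 60), 2) = Pow(Add(Add(12, Mul(-4, -4)), 60), 2) = Pow(Add(Add(12, 16), 60), 2) = Pow(Add(28, 60), 2) = Pow(88, 2) = 7744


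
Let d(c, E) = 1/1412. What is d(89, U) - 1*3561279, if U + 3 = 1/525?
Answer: -5028525947/1412 ≈ -3.5613e+6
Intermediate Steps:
U = -1574/525 (U = -3 + 1/525 = -1574/525 ≈ -2.9981)
d(c, E) = 1/1412
d(89, U) - 1*3561279 = 1/1412 - 1*3561279 = 1/1412 - 3561279 = -5028525947/1412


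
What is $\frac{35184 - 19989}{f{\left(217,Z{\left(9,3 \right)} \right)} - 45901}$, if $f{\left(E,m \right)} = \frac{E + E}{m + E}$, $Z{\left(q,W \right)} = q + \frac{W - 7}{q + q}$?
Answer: $- \frac{15438120}{46633463} \approx -0.33105$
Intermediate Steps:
$Z{\left(q,W \right)} = q + \frac{-7 + W}{2 q}$
$f{\left(E,m \right)} = \frac{2 E}{E + m}$
$\frac{35184 - 19989}{f{\left(217,Z{\left(9,3 \right)} \right)} - 45901} = \frac{35184 - 19989}{2 \cdot 217 \frac{1}{217 + \frac{-7 + 3 + 2 \cdot 9^{2}}{2 \cdot 9}} - 45901} = \frac{15195}{2 \cdot 217 \frac{1}{217 + \frac{1}{2} \cdot \frac{1}{9} \left(-7 + 3 + 2 \cdot 81\right)} - 45901} = \frac{15195}{2 \cdot 217 \frac{1}{217 + \frac{1}{2} \cdot \frac{1}{9} \left(-7 + 3 + 162\right)} - 45901} = \frac{15195}{2 \cdot 217 \frac{1}{217 + \frac{1}{2} \cdot \frac{1}{9} \cdot 158} - 45901} = \frac{15195}{2 \cdot 217 \frac{1}{217 + \frac{79}{9}} - 45901} = \frac{15195}{2 \cdot 217 \frac{1}{\frac{2032}{9}} - 45901} = \frac{15195}{2 \cdot 217 \cdot \frac{9}{2032} - 45901} = \frac{15195}{\frac{1953}{1016} - 45901} = \frac{15195}{- \frac{46633463}{1016}} = 15195 \left(- \frac{1016}{46633463}\right) = - \frac{15438120}{46633463}$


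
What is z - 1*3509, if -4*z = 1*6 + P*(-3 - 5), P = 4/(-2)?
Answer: -7029/2 ≈ -3514.5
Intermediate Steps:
P = -2 (P = 4*(-½) = -2)
z = -11/2 (z = -(1*6 - 2*(-3 - 5))/4 = -(6 - 2*(-8))/4 = -(6 + 16)/4 = -¼*22 = -11/2 ≈ -5.5000)
z - 1*3509 = -11/2 - 1*3509 = -11/2 - 3509 = -7029/2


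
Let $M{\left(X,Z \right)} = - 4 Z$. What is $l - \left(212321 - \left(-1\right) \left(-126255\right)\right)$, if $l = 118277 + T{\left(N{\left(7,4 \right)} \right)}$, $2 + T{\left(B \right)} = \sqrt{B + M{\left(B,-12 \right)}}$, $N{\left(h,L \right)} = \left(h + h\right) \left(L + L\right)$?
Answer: $32209 + 4 \sqrt{10} \approx 32222.0$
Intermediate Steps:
$N{\left(h,L \right)} = 4 L h$ ($N{\left(h,L \right)} = 2 h 2 L = 4 L h$)
$T{\left(B \right)} = -2 + \sqrt{48 + B}$ ($T{\left(B \right)} = -2 + \sqrt{B - -48} = -2 + \sqrt{B + 48} = -2 + \sqrt{48 + B}$)
$l = 118275 + 4 \sqrt{10}$ ($l = 118277 - \left(2 - \sqrt{48 + 4 \cdot 4 \cdot 7}\right) = 118277 - \left(2 - \sqrt{48 + 112}\right) = 118277 - \left(2 - \sqrt{160}\right) = 118277 - \left(2 - 4 \sqrt{10}\right) = 118275 + 4 \sqrt{10} \approx 1.1829 \cdot 10^{5}$)
$l - \left(212321 - \left(-1\right) \left(-126255\right)\right) = \left(118275 + 4 \sqrt{10}\right) - \left(212321 - \left(-1\right) \left(-126255\right)\right) = \left(118275 + 4 \sqrt{10}\right) - \left(212321 - 126255\right) = \left(118275 + 4 \sqrt{10}\right) - 86066 = 32209 + 4 \sqrt{10}$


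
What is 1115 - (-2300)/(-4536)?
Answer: 1263835/1134 ≈ 1114.5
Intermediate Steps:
1115 - (-2300)/(-4536) = 1115 - (-2300)*(-1)/4536 = 1115 - 1*575/1134 = 1115 - 575/1134 = 1263835/1134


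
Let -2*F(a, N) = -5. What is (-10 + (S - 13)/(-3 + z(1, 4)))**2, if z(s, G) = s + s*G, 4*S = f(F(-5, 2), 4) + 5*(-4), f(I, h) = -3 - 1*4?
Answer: 25281/64 ≈ 395.02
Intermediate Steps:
F(a, N) = 5/2 (F(a, N) = -1/2*(-5) = 5/2)
f(I, h) = -7 (f(I, h) = -3 - 4 = -7)
S = -27/4 (S = (-7 + 5*(-4))/4 = (-7 - 20)/4 = (1/4)*(-27) = -27/4 ≈ -6.7500)
z(s, G) = s + G*s
(-10 + (S - 13)/(-3 + z(1, 4)))**2 = (-10 + (-27/4 - 13)/(-3 + 1*(1 + 4)))**2 = (-10 - 79/(4*(-3 + 1*5)))**2 = (-10 - 79/(4*(-3 + 5)))**2 = (-10 - 79/4/2)**2 = (-10 - 79/4*1/2)**2 = (-10 - 79/8)**2 = (-159/8)**2 = 25281/64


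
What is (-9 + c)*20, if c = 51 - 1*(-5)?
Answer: 940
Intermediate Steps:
c = 56 (c = 51 + 5 = 56)
(-9 + c)*20 = (-9 + 56)*20 = 47*20 = 940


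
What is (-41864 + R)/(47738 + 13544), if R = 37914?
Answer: -1975/30641 ≈ -0.064456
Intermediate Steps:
(-41864 + R)/(47738 + 13544) = (-41864 + 37914)/(47738 + 13544) = -3950/61282 = -3950*1/61282 = -1975/30641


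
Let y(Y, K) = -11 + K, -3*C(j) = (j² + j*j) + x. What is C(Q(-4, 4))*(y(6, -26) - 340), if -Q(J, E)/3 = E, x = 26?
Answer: 118378/3 ≈ 39459.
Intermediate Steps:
Q(J, E) = -3*E
C(j) = -26/3 - 2*j²/3 (C(j) = -((j² + j*j) + 26)/3 = -((j² + j²) + 26)/3 = -(2*j² + 26)/3 = -(26 + 2*j²)/3 = -26/3 - 2*j²/3)
C(Q(-4, 4))*(y(6, -26) - 340) = (-26/3 - 2*(-3*4)²/3)*((-11 - 26) - 340) = (-26/3 - ⅔*(-12)²)*(-37 - 340) = (-26/3 - ⅔*144)*(-377) = (-26/3 - 96)*(-377) = -314/3*(-377) = 118378/3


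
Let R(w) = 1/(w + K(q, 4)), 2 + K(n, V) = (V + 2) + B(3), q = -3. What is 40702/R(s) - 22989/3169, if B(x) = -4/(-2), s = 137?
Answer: 18444780245/3169 ≈ 5.8204e+6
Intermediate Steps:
B(x) = 2 (B(x) = -4*(-1/2) = 2)
K(n, V) = 2 + V (K(n, V) = -2 + ((V + 2) + 2) = -2 + ((2 + V) + 2) = -2 + (4 + V) = 2 + V)
R(w) = 1/(6 + w) (R(w) = 1/(w + (2 + 4)) = 1/(w + 6) = 1/(6 + w))
40702/R(s) - 22989/3169 = 40702/(1/(6 + 137)) - 22989/3169 = 40702/(1/143) - 22989*1/3169 = 40702/(1/143) - 22989/3169 = 40702*143 - 22989/3169 = 5820386 - 22989/3169 = 18444780245/3169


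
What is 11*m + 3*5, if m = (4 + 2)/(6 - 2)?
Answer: 63/2 ≈ 31.500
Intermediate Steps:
m = 3/2 (m = 6/4 = 6*(¼) = 3/2 ≈ 1.5000)
11*m + 3*5 = 11*(3/2) + 3*5 = 33/2 + 15 = 63/2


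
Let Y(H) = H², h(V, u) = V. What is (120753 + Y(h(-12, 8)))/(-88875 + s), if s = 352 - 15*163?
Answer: -120897/90968 ≈ -1.3290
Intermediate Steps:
s = -2093 (s = 352 - 2445 = -2093)
(120753 + Y(h(-12, 8)))/(-88875 + s) = (120753 + (-12)²)/(-88875 - 2093) = (120753 + 144)/(-90968) = 120897*(-1/90968) = -120897/90968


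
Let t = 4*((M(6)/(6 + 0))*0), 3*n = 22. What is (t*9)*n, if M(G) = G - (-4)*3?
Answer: 0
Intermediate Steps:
M(G) = 12 + G (M(G) = G - 1*(-12) = G + 12 = 12 + G)
n = 22/3 (n = (⅓)*22 = 22/3 ≈ 7.3333)
t = 0 (t = 4*(((12 + 6)/(6 + 0))*0) = 4*((18/6)*0) = 4*(((⅙)*18)*0) = 4*(3*0) = 4*0 = 0)
(t*9)*n = (0*9)*(22/3) = 0*(22/3) = 0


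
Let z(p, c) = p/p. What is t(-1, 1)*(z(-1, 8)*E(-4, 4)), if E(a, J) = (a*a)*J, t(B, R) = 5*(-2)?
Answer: -640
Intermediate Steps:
t(B, R) = -10
z(p, c) = 1
E(a, J) = J*a**2 (E(a, J) = a**2*J = J*a**2)
t(-1, 1)*(z(-1, 8)*E(-4, 4)) = -10*4*(-4)**2 = -10*4*16 = -10*64 = -640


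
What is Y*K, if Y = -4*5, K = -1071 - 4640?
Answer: 114220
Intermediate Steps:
K = -5711
Y = -20
Y*K = -20*(-5711) = 114220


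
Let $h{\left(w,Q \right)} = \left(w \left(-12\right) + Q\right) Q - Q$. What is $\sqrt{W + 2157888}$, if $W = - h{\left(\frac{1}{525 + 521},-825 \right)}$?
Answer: $\frac{2 \sqrt{100961505213}}{523} \approx 1215.1$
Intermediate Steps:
$h{\left(w,Q \right)} = - Q + Q \left(Q - 12 w\right)$ ($h{\left(w,Q \right)} = \left(- 12 w + Q\right) Q - Q = \left(Q - 12 w\right) Q - Q = Q \left(Q - 12 w\right) - Q = - Q + Q \left(Q - 12 w\right)$)
$W = - \frac{356403300}{523}$ ($W = - \left(-825\right) \left(-1 - 825 - \frac{12}{525 + 521}\right) = - \left(-825\right) \left(-1 - 825 - \frac{12}{1046}\right) = - \left(-825\right) \left(-1 - 825 - \frac{6}{523}\right) = - \frac{\left(-825\right) \left(-432004\right)}{523} = \left(-1\right) \frac{356403300}{523} = - \frac{356403300}{523} \approx -6.8146 \cdot 10^{5}$)
$\sqrt{W + 2157888} = \sqrt{- \frac{356403300}{523} + 2157888} = \sqrt{\frac{772172124}{523}} = \frac{2 \sqrt{100961505213}}{523}$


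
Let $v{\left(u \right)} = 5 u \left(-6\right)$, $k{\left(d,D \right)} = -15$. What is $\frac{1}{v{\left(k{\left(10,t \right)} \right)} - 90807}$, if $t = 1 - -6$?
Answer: $- \frac{1}{90357} \approx -1.1067 \cdot 10^{-5}$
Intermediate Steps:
$t = 7$ ($t = 1 + 6 = 7$)
$v{\left(u \right)} = - 30 u$
$\frac{1}{v{\left(k{\left(10,t \right)} \right)} - 90807} = \frac{1}{\left(-30\right) \left(-15\right) - 90807} = \frac{1}{450 - 90807} = \frac{1}{-90357} = - \frac{1}{90357}$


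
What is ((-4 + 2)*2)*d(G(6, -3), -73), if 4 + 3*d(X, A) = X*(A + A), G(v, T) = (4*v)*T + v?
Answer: -38528/3 ≈ -12843.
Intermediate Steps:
G(v, T) = v + 4*T*v (G(v, T) = 4*T*v + v = v + 4*T*v)
d(X, A) = -4/3 + 2*A*X/3 (d(X, A) = -4/3 + (X*(A + A))/3 = -4/3 + (X*(2*A))/3 = -4/3 + (2*A*X)/3 = -4/3 + 2*A*X/3)
((-4 + 2)*2)*d(G(6, -3), -73) = ((-4 + 2)*2)*(-4/3 + (2/3)*(-73)*(6*(1 + 4*(-3)))) = (-2*2)*(-4/3 + (2/3)*(-73)*(6*(1 - 12))) = -4*(-4/3 + (2/3)*(-73)*(6*(-11))) = -4*(-4/3 + (2/3)*(-73)*(-66)) = -4*(-4/3 + 3212) = -4*9632/3 = -38528/3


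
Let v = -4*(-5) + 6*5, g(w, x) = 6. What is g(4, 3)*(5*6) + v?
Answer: 230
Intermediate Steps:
v = 50 (v = 20 + 30 = 50)
g(4, 3)*(5*6) + v = 6*(5*6) + 50 = 6*30 + 50 = 180 + 50 = 230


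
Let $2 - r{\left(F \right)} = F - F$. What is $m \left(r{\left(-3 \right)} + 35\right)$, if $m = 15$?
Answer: $555$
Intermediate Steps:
$r{\left(F \right)} = 2$ ($r{\left(F \right)} = 2 - \left(F - F\right) = 2 - 0 = 2 + 0 = 2$)
$m \left(r{\left(-3 \right)} + 35\right) = 15 \left(2 + 35\right) = 15 \cdot 37 = 555$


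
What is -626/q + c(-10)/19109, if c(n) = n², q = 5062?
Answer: -5728017/48364879 ≈ -0.11843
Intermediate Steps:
-626/q + c(-10)/19109 = -626/5062 + (-10)²/19109 = -626*1/5062 + 100*(1/19109) = -313/2531 + 100/19109 = -5728017/48364879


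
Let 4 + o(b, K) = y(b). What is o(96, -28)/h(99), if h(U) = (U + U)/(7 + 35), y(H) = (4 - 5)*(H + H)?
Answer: -1372/33 ≈ -41.576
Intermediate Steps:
y(H) = -2*H
o(b, K) = -4 - 2*b
h(U) = U/21 (h(U) = (2*U)/42 = (2*U)*(1/42) = U/21)
o(96, -28)/h(99) = (-4 - 2*96)/(((1/21)*99)) = (-4 - 192)/(33/7) = -196*7/33 = -1372/33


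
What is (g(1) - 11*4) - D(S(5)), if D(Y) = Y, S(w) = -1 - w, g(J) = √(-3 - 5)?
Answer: -38 + 2*I*√2 ≈ -38.0 + 2.8284*I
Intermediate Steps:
g(J) = 2*I*√2 (g(J) = √(-8) = 2*I*√2)
(g(1) - 11*4) - D(S(5)) = (2*I*√2 - 11*4) - (-1 - 1*5) = (2*I*√2 - 44) - (-1 - 5) = (-44 + 2*I*√2) - 1*(-6) = (-44 + 2*I*√2) + 6 = -38 + 2*I*√2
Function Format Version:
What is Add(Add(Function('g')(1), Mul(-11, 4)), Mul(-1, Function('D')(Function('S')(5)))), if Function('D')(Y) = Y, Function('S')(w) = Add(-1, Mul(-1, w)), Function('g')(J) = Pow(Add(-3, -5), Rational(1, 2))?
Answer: Add(-38, Mul(2, I, Pow(2, Rational(1, 2)))) ≈ Add(-38.000, Mul(2.8284, I))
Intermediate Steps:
Function('g')(J) = Mul(2, I, Pow(2, Rational(1, 2))) (Function('g')(J) = Pow(-8, Rational(1, 2)) = Mul(2, I, Pow(2, Rational(1, 2))))
Add(Add(Function('g')(1), Mul(-11, 4)), Mul(-1, Function('D')(Function('S')(5)))) = Add(Add(Mul(2, I, Pow(2, Rational(1, 2))), Mul(-11, 4)), Mul(-1, Add(-1, Mul(-1, 5)))) = Add(Add(Mul(2, I, Pow(2, Rational(1, 2))), -44), Mul(-1, Add(-1, -5))) = Add(Add(-44, Mul(2, I, Pow(2, Rational(1, 2)))), Mul(-1, -6)) = Add(Add(-44, Mul(2, I, Pow(2, Rational(1, 2)))), 6) = Add(-38, Mul(2, I, Pow(2, Rational(1, 2))))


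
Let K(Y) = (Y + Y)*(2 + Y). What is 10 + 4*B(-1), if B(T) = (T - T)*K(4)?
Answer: 10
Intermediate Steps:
K(Y) = 2*Y*(2 + Y) (K(Y) = (2*Y)*(2 + Y) = 2*Y*(2 + Y))
B(T) = 0 (B(T) = (T - T)*(2*4*(2 + 4)) = 0*(2*4*6) = 0*48 = 0)
10 + 4*B(-1) = 10 + 4*0 = 10 + 0 = 10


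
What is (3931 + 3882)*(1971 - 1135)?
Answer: 6531668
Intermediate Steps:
(3931 + 3882)*(1971 - 1135) = 7813*836 = 6531668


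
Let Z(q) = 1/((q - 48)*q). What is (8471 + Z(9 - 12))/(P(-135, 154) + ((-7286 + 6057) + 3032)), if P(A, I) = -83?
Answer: 162008/32895 ≈ 4.9250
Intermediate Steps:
Z(q) = 1/(q*(-48 + q)) (Z(q) = 1/((-48 + q)*q) = 1/(q*(-48 + q)))
(8471 + Z(9 - 12))/(P(-135, 154) + ((-7286 + 6057) + 3032)) = (8471 + 1/((9 - 12)*(-48 + (9 - 12))))/(-83 + ((-7286 + 6057) + 3032)) = (8471 + 1/((-3)*(-48 - 3)))/(-83 + (-1229 + 3032)) = (8471 - ⅓/(-51))/(-83 + 1803) = (8471 - ⅓*(-1/51))/1720 = (8471 + 1/153)*(1/1720) = (1296064/153)*(1/1720) = 162008/32895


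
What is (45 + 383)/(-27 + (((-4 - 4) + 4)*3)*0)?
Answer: -428/27 ≈ -15.852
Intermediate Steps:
(45 + 383)/(-27 + (((-4 - 4) + 4)*3)*0) = 428/(-27 + ((-8 + 4)*3)*0) = 428/(-27 - 4*3*0) = 428/(-27 - 12*0) = 428/(-27 + 0) = 428/(-27) = 428*(-1/27) = -428/27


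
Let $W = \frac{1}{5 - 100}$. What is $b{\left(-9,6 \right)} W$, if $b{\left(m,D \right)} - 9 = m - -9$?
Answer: $- \frac{9}{95} \approx -0.094737$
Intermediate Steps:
$b{\left(m,D \right)} = 18 + m$ ($b{\left(m,D \right)} = 9 + \left(m - -9\right) = 9 + \left(m + 9\right) = 9 + \left(9 + m\right) = 18 + m$)
$W = - \frac{1}{95}$ ($W = \frac{1}{-95} = - \frac{1}{95} \approx -0.010526$)
$b{\left(-9,6 \right)} W = \left(18 - 9\right) \left(- \frac{1}{95}\right) = 9 \left(- \frac{1}{95}\right) = - \frac{9}{95}$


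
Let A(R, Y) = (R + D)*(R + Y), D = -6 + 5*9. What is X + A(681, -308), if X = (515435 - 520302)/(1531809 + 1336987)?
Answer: 770443848893/2868796 ≈ 2.6856e+5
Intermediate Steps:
D = 39 (D = -6 + 45 = 39)
A(R, Y) = (39 + R)*(R + Y) (A(R, Y) = (R + 39)*(R + Y) = (39 + R)*(R + Y))
X = -4867/2868796 ≈ -0.0016965
X + A(681, -308) = -4867/2868796 + (681² + 39*681 + 39*(-308) + 681*(-308)) = -4867/2868796 + (463761 + 26559 - 12012 - 209748) = -4867/2868796 + 268560 = 770443848893/2868796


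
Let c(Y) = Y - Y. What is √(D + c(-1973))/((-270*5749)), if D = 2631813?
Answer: -√2631813/1552230 ≈ -0.0010451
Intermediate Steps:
c(Y) = 0
√(D + c(-1973))/((-270*5749)) = √(2631813 + 0)/((-270*5749)) = √2631813/(-1552230) = √2631813*(-1/1552230) = -√2631813/1552230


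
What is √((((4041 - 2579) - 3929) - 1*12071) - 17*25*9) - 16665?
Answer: -16665 + I*√18363 ≈ -16665.0 + 135.51*I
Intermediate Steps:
√((((4041 - 2579) - 3929) - 1*12071) - 17*25*9) - 16665 = √(((1462 - 3929) - 12071) - 425*9) - 16665 = √((-2467 - 12071) - 3825) - 16665 = √(-14538 - 3825) - 16665 = √(-18363) - 16665 = I*√18363 - 16665 = -16665 + I*√18363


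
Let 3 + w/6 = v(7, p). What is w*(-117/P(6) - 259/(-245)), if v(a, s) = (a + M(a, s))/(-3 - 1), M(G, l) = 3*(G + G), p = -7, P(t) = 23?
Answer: 296826/805 ≈ 368.73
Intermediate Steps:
M(G, l) = 6*G (M(G, l) = 3*(2*G) = 6*G)
v(a, s) = -7*a/4 (v(a, s) = (a + 6*a)/(-3 - 1) = (7*a)/(-4) = (7*a)*(-1/4) = -7*a/4)
w = -183/2 (w = -18 + 6*(-7/4*7) = -18 + 6*(-49/4) = -18 - 147/2 = -183/2 ≈ -91.500)
w*(-117/P(6) - 259/(-245)) = -183*(-117/23 - 259/(-245))/2 = -183*(-117*1/23 - 259*(-1/245))/2 = -183*(-117/23 + 37/35)/2 = -183/2*(-3244/805) = 296826/805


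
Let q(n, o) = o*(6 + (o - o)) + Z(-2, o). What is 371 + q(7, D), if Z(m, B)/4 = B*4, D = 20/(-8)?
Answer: 316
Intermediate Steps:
D = -5/2 (D = 20*(-⅛) = -5/2 ≈ -2.5000)
Z(m, B) = 16*B (Z(m, B) = 4*(B*4) = 4*(4*B) = 16*B)
q(n, o) = 22*o (q(n, o) = o*(6 + (o - o)) + 16*o = o*(6 + 0) + 16*o = o*6 + 16*o = 6*o + 16*o = 22*o)
371 + q(7, D) = 371 + 22*(-5/2) = 371 - 55 = 316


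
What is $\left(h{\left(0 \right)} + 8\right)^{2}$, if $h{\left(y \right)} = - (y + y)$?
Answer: $64$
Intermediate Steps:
$h{\left(y \right)} = - 2 y$
$\left(h{\left(0 \right)} + 8\right)^{2} = \left(\left(-2\right) 0 + 8\right)^{2} = \left(0 + 8\right)^{2} = 8^{2} = 64$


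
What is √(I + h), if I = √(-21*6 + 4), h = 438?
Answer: √(438 + I*√122) ≈ 20.93 + 0.2639*I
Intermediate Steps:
I = I*√122 (I = √(-126 + 4) = √(-122) = I*√122 ≈ 11.045*I)
√(I + h) = √(I*√122 + 438) = √(438 + I*√122)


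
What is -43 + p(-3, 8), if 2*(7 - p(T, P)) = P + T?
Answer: -77/2 ≈ -38.500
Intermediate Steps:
p(T, P) = 7 - P/2 - T/2 (p(T, P) = 7 - (P + T)/2 = 7 + (-P/2 - T/2) = 7 - P/2 - T/2)
-43 + p(-3, 8) = -43 + (7 - ½*8 - ½*(-3)) = -43 + (7 - 4 + 3/2) = -43 + 9/2 = -77/2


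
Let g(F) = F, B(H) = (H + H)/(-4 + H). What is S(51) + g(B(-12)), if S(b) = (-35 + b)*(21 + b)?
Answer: 2307/2 ≈ 1153.5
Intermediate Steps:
B(H) = 2*H/(-4 + H) (B(H) = (2*H)/(-4 + H) = 2*H/(-4 + H))
S(51) + g(B(-12)) = (-735 + 51² - 14*51) + 2*(-12)/(-4 - 12) = (-735 + 2601 - 714) + 2*(-12)/(-16) = 1152 + 2*(-12)*(-1/16) = 1152 + 3/2 = 2307/2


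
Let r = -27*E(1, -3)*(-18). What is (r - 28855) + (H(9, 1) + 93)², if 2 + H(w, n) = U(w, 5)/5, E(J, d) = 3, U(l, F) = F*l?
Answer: -17397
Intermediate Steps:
H(w, n) = -2 + w (H(w, n) = -2 + (5*w)/5 = -2 + (5*w)*(⅕) = -2 + w)
r = 1458 (r = -27*3*(-18) = -81*(-18) = 1458)
(r - 28855) + (H(9, 1) + 93)² = (1458 - 28855) + ((-2 + 9) + 93)² = -27397 + (7 + 93)² = -27397 + 100² = -27397 + 10000 = -17397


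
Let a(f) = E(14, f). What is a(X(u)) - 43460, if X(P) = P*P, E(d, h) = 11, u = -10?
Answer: -43449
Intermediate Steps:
X(P) = P²
a(f) = 11
a(X(u)) - 43460 = 11 - 43460 = -43449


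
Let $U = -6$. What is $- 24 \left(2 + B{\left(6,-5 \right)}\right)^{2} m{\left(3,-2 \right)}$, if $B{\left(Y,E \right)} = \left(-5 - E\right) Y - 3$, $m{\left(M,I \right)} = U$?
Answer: $144$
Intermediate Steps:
$m{\left(M,I \right)} = -6$
$B{\left(Y,E \right)} = -3 + Y \left(-5 - E\right)$ ($B{\left(Y,E \right)} = Y \left(-5 - E\right) - 3 = -3 + Y \left(-5 - E\right)$)
$- 24 \left(2 + B{\left(6,-5 \right)}\right)^{2} m{\left(3,-2 \right)} = - 24 \left(2 - \left(33 - 30\right)\right)^{2} \left(-6\right) = - 24 \left(2 - 3\right)^{2} \left(-6\right) = - 24 \left(-1\right)^{2} \left(-6\right) = \left(-24\right) 1 \left(-6\right) = \left(-24\right) \left(-6\right) = 144$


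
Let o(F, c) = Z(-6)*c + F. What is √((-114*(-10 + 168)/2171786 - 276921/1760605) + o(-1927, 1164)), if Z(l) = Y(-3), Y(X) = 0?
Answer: I*√7043961271001405623277590570/1911828645265 ≈ 43.899*I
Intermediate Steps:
Z(l) = 0
o(F, c) = F (o(F, c) = 0*c + F = 0 + F = F)
√((-114*(-10 + 168)/2171786 - 276921/1760605) + o(-1927, 1164)) = √((-114*(-10 + 168)/2171786 - 276921/1760605) - 1927) = √((-114*158*(1/2171786) - 276921*1/1760605) - 1927) = √((-18012*1/2171786 - 276921/1760605) - 1927) = √((-9006/1085893 - 276921/1760605) - 1927) = √(-316562584083/1911828645265 - 1927) = √(-3684410362009738/1911828645265) = I*√7043961271001405623277590570/1911828645265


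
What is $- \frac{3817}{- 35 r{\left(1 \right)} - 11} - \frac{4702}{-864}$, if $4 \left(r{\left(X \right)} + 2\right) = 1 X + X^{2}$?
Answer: $- \frac{3102755}{35856} \approx -86.534$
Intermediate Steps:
$r{\left(X \right)} = -2 + \frac{X}{4} + \frac{X^{2}}{4}$ ($r{\left(X \right)} = -2 + \frac{1 X + X^{2}}{4} = -2 + \frac{X + X^{2}}{4} = -2 + \left(\frac{X}{4} + \frac{X^{2}}{4}\right) = -2 + \frac{X}{4} + \frac{X^{2}}{4}$)
$- \frac{3817}{- 35 r{\left(1 \right)} - 11} - \frac{4702}{-864} = - \frac{3817}{- 35 \left(-2 + \frac{1}{4} \cdot 1 + \frac{1^{2}}{4}\right) - 11} - \frac{4702}{-864} = - \frac{3817}{- 35 \left(-2 + \frac{1}{4} + \frac{1}{4} \cdot 1\right) - 11} - - \frac{2351}{432} = - \frac{3817}{- 35 \left(-2 + \frac{1}{4} + \frac{1}{4}\right) - 11} + \frac{2351}{432} = - \frac{3817}{\left(-35\right) \left(- \frac{3}{2}\right) - 11} + \frac{2351}{432} = - \frac{3817}{\frac{105}{2} - 11} + \frac{2351}{432} = - \frac{3817}{\frac{83}{2}} + \frac{2351}{432} = \left(-3817\right) \frac{2}{83} + \frac{2351}{432} = - \frac{7634}{83} + \frac{2351}{432} = - \frac{3102755}{35856}$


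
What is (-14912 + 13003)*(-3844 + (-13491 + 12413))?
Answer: 9396098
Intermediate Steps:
(-14912 + 13003)*(-3844 + (-13491 + 12413)) = -1909*(-3844 - 1078) = -1909*(-4922) = 9396098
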